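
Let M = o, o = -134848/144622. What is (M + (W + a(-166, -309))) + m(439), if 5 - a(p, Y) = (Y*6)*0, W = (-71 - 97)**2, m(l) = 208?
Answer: 2056240483/72311 ≈ 28436.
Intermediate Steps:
W = 28224 (W = (-168)**2 = 28224)
o = -67424/72311 (o = -134848*1/144622 = -67424/72311 ≈ -0.93242)
a(p, Y) = 5 (a(p, Y) = 5 - Y*6*0 = 5 - 6*Y*0 = 5 - 1*0 = 5 + 0 = 5)
M = -67424/72311 ≈ -0.93242
(M + (W + a(-166, -309))) + m(439) = (-67424/72311 + (28224 + 5)) + 208 = (-67424/72311 + 28229) + 208 = 2041199795/72311 + 208 = 2056240483/72311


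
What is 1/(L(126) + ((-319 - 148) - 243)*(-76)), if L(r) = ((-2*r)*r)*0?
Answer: 1/53960 ≈ 1.8532e-5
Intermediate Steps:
L(r) = 0 (L(r) = -2*r**2*0 = 0)
1/(L(126) + ((-319 - 148) - 243)*(-76)) = 1/(0 + ((-319 - 148) - 243)*(-76)) = 1/(0 + (-467 - 243)*(-76)) = 1/(0 - 710*(-76)) = 1/(0 + 53960) = 1/53960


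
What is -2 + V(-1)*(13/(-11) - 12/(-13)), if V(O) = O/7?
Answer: -1965/1001 ≈ -1.9630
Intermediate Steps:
V(O) = O/7 (V(O) = O*(⅐) = O/7)
-2 + V(-1)*(13/(-11) - 12/(-13)) = -2 + ((⅐)*(-1))*(13/(-11) - 12/(-13)) = -2 - (13*(-1/11) - 12*(-1/13))/7 = -2 - (-13/11 + 12/13)/7 = -2 - ⅐*(-37/143) = -2 + 37/1001 = -1965/1001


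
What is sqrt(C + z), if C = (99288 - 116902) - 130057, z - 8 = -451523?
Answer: I*sqrt(599186) ≈ 774.07*I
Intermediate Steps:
z = -451515 (z = 8 - 451523 = -451515)
C = -147671 (C = -17614 - 130057 = -147671)
sqrt(C + z) = sqrt(-147671 - 451515) = sqrt(-599186) = I*sqrt(599186)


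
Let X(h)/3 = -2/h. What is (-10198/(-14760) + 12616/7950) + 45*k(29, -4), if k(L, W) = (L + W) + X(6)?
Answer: 2116610771/1955700 ≈ 1082.3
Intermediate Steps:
X(h) = -6/h (X(h) = 3*(-2/h) = -6/h)
k(L, W) = -1 + L + W (k(L, W) = (L + W) - 6/6 = (L + W) - 6*1/6 = (L + W) - 1 = -1 + L + W)
(-10198/(-14760) + 12616/7950) + 45*k(29, -4) = (-10198/(-14760) + 12616/7950) + 45*(-1 + 29 - 4) = (-10198*(-1/14760) + 12616*(1/7950)) + 45*24 = (5099/7380 + 6308/3975) + 1080 = 4454771/1955700 + 1080 = 2116610771/1955700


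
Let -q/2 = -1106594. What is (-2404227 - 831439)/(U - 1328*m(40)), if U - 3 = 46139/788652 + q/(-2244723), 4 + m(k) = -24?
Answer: -1909372205034933912/21943566902592991 ≈ -87.013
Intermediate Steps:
q = 2213188 (q = -2*(-1106594) = 2213188)
m(k) = -28 (m(k) = -4 - 24 = -28)
U = 1223016660703/590101761132 (U = 3 + (46139/788652 + 2213188/(-2244723)) = 3 + (46139*(1/788652) + 2213188*(-1/2244723)) = 3 + (46139/788652 - 2213188/2244723) = 3 - 547288622693/590101761132 = 1223016660703/590101761132 ≈ 2.0726)
(-2404227 - 831439)/(U - 1328*m(40)) = (-2404227 - 831439)/(1223016660703/590101761132 - 1328*(-28)) = -3235666/(1223016660703/590101761132 + 37184) = -3235666/21943566902592991/590101761132 = -3235666*590101761132/21943566902592991 = -1909372205034933912/21943566902592991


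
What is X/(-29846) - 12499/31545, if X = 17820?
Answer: -467588527/470746035 ≈ -0.99329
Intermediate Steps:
X/(-29846) - 12499/31545 = 17820/(-29846) - 12499/31545 = 17820*(-1/29846) - 12499*1/31545 = -8910/14923 - 12499/31545 = -467588527/470746035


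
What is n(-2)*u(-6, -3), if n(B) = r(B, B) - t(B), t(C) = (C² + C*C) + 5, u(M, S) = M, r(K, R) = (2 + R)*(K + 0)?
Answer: 78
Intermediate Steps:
r(K, R) = K*(2 + R) (r(K, R) = (2 + R)*K = K*(2 + R))
t(C) = 5 + 2*C² (t(C) = (C² + C²) + 5 = 2*C² + 5 = 5 + 2*C²)
n(B) = -5 - 2*B² + B*(2 + B) (n(B) = B*(2 + B) - (5 + 2*B²) = B*(2 + B) + (-5 - 2*B²) = -5 - 2*B² + B*(2 + B))
n(-2)*u(-6, -3) = (-5 - 1*(-2)² + 2*(-2))*(-6) = (-5 - 1*4 - 4)*(-6) = (-5 - 4 - 4)*(-6) = -13*(-6) = 78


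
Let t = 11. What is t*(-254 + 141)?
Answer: -1243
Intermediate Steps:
t*(-254 + 141) = 11*(-254 + 141) = 11*(-113) = -1243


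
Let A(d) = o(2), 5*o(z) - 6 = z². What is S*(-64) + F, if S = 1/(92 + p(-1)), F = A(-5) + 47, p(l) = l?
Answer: 4395/91 ≈ 48.297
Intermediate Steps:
o(z) = 6/5 + z²/5
A(d) = 2 (A(d) = 6/5 + (⅕)*2² = 6/5 + (⅕)*4 = 6/5 + ⅘ = 2)
F = 49 (F = 2 + 47 = 49)
S = 1/91 (S = 1/(92 - 1) = 1/91 ≈ 0.010989)
S*(-64) + F = (1/91)*(-64) + 49 = -64/91 + 49 = 4395/91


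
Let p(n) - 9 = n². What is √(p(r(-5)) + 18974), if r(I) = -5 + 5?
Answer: √18983 ≈ 137.78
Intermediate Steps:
r(I) = 0
p(n) = 9 + n²
√(p(r(-5)) + 18974) = √((9 + 0²) + 18974) = √((9 + 0) + 18974) = √(9 + 18974) = √18983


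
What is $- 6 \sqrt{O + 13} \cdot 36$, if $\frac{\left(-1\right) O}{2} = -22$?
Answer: $- 216 \sqrt{57} \approx -1630.8$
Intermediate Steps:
$O = 44$ ($O = \left(-2\right) \left(-22\right) = 44$)
$- 6 \sqrt{O + 13} \cdot 36 = - 6 \sqrt{44 + 13} \cdot 36 = - 6 \sqrt{57} \cdot 36 = - 216 \sqrt{57}$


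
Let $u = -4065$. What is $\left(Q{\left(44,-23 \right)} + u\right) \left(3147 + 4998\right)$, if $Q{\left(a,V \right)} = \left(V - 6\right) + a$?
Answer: $-32987250$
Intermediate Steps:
$Q{\left(a,V \right)} = -6 + V + a$ ($Q{\left(a,V \right)} = \left(-6 + V\right) + a = -6 + V + a$)
$\left(Q{\left(44,-23 \right)} + u\right) \left(3147 + 4998\right) = \left(\left(-6 - 23 + 44\right) - 4065\right) \left(3147 + 4998\right) = \left(15 - 4065\right) 8145 = \left(-4050\right) 8145 = -32987250$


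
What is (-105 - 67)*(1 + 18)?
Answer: -3268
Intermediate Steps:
(-105 - 67)*(1 + 18) = -172*19 = -3268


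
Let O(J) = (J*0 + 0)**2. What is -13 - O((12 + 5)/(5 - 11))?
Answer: -13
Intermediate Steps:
O(J) = 0 (O(J) = (0 + 0)**2 = 0**2 = 0)
-13 - O((12 + 5)/(5 - 11)) = -13 - 1*0 = -13 + 0 = -13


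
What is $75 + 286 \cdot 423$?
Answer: $121053$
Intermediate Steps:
$75 + 286 \cdot 423 = 75 + 120978 = 121053$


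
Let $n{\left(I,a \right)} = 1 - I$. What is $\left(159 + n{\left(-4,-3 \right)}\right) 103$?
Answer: $16892$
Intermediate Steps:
$\left(159 + n{\left(-4,-3 \right)}\right) 103 = \left(159 + \left(1 - -4\right)\right) 103 = \left(159 + \left(1 + 4\right)\right) 103 = \left(159 + 5\right) 103 = 164 \cdot 103 = 16892$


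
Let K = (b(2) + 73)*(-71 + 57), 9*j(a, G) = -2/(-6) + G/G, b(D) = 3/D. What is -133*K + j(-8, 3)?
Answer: 3745417/27 ≈ 1.3872e+5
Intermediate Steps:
j(a, G) = 4/27 (j(a, G) = (-2/(-6) + G/G)/9 = (-2*(-⅙) + 1)/9 = (⅓ + 1)/9 = (⅑)*(4/3) = 4/27)
K = -1043 (K = (3/2 + 73)*(-71 + 57) = (3*(½) + 73)*(-14) = (3/2 + 73)*(-14) = (149/2)*(-14) = -1043)
-133*K + j(-8, 3) = -133*(-1043) + 4/27 = 138719 + 4/27 = 3745417/27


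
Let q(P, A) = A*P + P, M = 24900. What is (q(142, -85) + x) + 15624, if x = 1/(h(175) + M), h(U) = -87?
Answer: 91708849/24813 ≈ 3696.0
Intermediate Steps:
q(P, A) = P + A*P
x = 1/24813 (x = 1/(-87 + 24900) = 1/24813 ≈ 4.0301e-5)
(q(142, -85) + x) + 15624 = (142*(1 - 85) + 1/24813) + 15624 = (142*(-84) + 1/24813) + 15624 = (-11928 + 1/24813) + 15624 = -295969463/24813 + 15624 = 91708849/24813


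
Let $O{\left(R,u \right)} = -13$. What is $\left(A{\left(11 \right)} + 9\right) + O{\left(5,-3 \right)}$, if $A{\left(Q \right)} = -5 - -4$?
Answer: $-5$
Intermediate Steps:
$A{\left(Q \right)} = -1$ ($A{\left(Q \right)} = -5 + 4 = -1$)
$\left(A{\left(11 \right)} + 9\right) + O{\left(5,-3 \right)} = \left(-1 + 9\right) - 13 = 8 - 13 = -5$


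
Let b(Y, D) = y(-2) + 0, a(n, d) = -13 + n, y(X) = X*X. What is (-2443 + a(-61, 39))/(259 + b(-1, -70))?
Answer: -2517/263 ≈ -9.5703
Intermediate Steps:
y(X) = X²
b(Y, D) = 4 (b(Y, D) = (-2)² + 0 = 4 + 0 = 4)
(-2443 + a(-61, 39))/(259 + b(-1, -70)) = (-2443 + (-13 - 61))/(259 + 4) = (-2443 - 74)/263 = -2517*1/263 = -2517/263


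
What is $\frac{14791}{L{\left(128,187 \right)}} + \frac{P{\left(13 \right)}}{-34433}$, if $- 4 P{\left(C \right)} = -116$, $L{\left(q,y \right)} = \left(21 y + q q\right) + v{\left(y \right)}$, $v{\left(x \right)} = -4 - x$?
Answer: $\frac{508715023}{692791960} \approx 0.7343$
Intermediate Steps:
$L{\left(q,y \right)} = -4 + q^{2} + 20 y$ ($L{\left(q,y \right)} = \left(21 y + q q\right) - \left(4 + y\right) = \left(21 y + q^{2}\right) - \left(4 + y\right) = \left(q^{2} + 21 y\right) - \left(4 + y\right) = -4 + q^{2} + 20 y$)
$P{\left(C \right)} = 29$ ($P{\left(C \right)} = \left(- \frac{1}{4}\right) \left(-116\right) = 29$)
$\frac{14791}{L{\left(128,187 \right)}} + \frac{P{\left(13 \right)}}{-34433} = \frac{14791}{-4 + 128^{2} + 20 \cdot 187} + \frac{29}{-34433} = \frac{14791}{-4 + 16384 + 3740} + 29 \left(- \frac{1}{34433}\right) = \frac{14791}{20120} - \frac{29}{34433} = \frac{508715023}{692791960}$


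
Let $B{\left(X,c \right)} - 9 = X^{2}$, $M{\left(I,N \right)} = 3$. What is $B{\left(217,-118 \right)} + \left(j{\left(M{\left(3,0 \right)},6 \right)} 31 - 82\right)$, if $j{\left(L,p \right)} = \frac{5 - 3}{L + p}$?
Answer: $\frac{423206}{9} \approx 47023.0$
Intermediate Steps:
$B{\left(X,c \right)} = 9 + X^{2}$
$j{\left(L,p \right)} = \frac{2}{L + p}$
$B{\left(217,-118 \right)} + \left(j{\left(M{\left(3,0 \right)},6 \right)} 31 - 82\right) = \left(9 + 217^{2}\right) - \left(82 - \frac{2}{3 + 6} \cdot 31\right) = \left(9 + 47089\right) - \left(82 - \frac{2}{9} \cdot 31\right) = 47098 - \left(82 - 2 \cdot \frac{1}{9} \cdot 31\right) = 47098 + \left(\frac{2}{9} \cdot 31 - 82\right) = 47098 + \left(\frac{62}{9} - 82\right) = 47098 - \frac{676}{9} = \frac{423206}{9}$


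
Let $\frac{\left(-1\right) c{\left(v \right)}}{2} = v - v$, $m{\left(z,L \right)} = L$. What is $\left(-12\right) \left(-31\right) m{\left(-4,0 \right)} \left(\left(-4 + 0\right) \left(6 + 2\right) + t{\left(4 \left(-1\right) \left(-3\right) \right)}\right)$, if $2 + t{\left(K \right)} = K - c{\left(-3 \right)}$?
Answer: $0$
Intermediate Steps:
$c{\left(v \right)} = 0$ ($c{\left(v \right)} = - 2 \left(v - v\right) = \left(-2\right) 0 = 0$)
$t{\left(K \right)} = -2 + K$ ($t{\left(K \right)} = -2 + \left(K - 0\right) = -2 + \left(K + 0\right) = -2 + K$)
$\left(-12\right) \left(-31\right) m{\left(-4,0 \right)} \left(\left(-4 + 0\right) \left(6 + 2\right) + t{\left(4 \left(-1\right) \left(-3\right) \right)}\right) = \left(-12\right) \left(-31\right) 0 \left(\left(-4 + 0\right) \left(6 + 2\right) - \left(2 - 4 \left(-1\right) \left(-3\right)\right)\right) = 372 \cdot 0 \left(\left(-4\right) 8 - -10\right) = 372 \cdot 0 \left(-32 + \left(-2 + 12\right)\right) = 372 \cdot 0 \left(-32 + 10\right) = 372 \cdot 0 \left(-22\right) = 372 \cdot 0 = 0$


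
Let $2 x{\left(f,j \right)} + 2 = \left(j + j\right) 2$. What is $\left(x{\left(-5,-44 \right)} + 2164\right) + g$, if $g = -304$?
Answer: $1771$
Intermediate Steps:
$x{\left(f,j \right)} = -1 + 2 j$ ($x{\left(f,j \right)} = -1 + \frac{\left(j + j\right) 2}{2} = -1 + \frac{2 j 2}{2} = -1 + \frac{4 j}{2} = -1 + 2 j$)
$\left(x{\left(-5,-44 \right)} + 2164\right) + g = \left(\left(-1 + 2 \left(-44\right)\right) + 2164\right) - 304 = \left(\left(-1 - 88\right) + 2164\right) - 304 = \left(-89 + 2164\right) - 304 = 2075 - 304 = 1771$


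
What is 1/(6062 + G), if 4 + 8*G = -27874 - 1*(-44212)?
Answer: 4/32415 ≈ 0.00012340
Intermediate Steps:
G = 8167/4 (G = -½ + (-27874 - 1*(-44212))/8 = -½ + (-27874 + 44212)/8 = -½ + (⅛)*16338 = -½ + 8169/4 = 8167/4 ≈ 2041.8)
1/(6062 + G) = 1/(6062 + 8167/4) = 1/(32415/4) = 4/32415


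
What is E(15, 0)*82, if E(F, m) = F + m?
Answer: 1230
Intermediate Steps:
E(15, 0)*82 = (15 + 0)*82 = 15*82 = 1230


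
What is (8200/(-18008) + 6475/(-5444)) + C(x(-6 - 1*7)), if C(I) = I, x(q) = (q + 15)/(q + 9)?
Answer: -26282547/12254444 ≈ -2.1447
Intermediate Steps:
x(q) = (15 + q)/(9 + q)
(8200/(-18008) + 6475/(-5444)) + C(x(-6 - 1*7)) = (8200/(-18008) + 6475/(-5444)) + (15 + (-6 - 1*7))/(9 + (-6 - 1*7)) = (8200*(-1/18008) + 6475*(-1/5444)) + (15 + (-6 - 7))/(9 + (-6 - 7)) = (-1025/2251 - 6475/5444) + (15 - 13)/(9 - 13) = -20155325/12254444 + 2/(-4) = -20155325/12254444 - ¼*2 = -20155325/12254444 - ½ = -26282547/12254444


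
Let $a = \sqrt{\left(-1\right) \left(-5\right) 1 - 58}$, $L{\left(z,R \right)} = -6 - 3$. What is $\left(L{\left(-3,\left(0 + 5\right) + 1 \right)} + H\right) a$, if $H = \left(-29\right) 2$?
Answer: $- 67 i \sqrt{53} \approx - 487.77 i$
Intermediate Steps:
$L{\left(z,R \right)} = -9$ ($L{\left(z,R \right)} = -6 - 3 = -9$)
$a = i \sqrt{53}$ ($a = \sqrt{5 \cdot 1 - 58} = \sqrt{5 - 58} = \sqrt{-53} = i \sqrt{53} \approx 7.2801 i$)
$H = -58$
$\left(L{\left(-3,\left(0 + 5\right) + 1 \right)} + H\right) a = \left(-9 - 58\right) i \sqrt{53} = - 67 i \sqrt{53}$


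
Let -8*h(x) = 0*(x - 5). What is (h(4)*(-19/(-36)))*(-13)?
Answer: 0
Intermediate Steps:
h(x) = 0 (h(x) = -0*(x - 5) = -0*(-5 + x) = -1/8*0 = 0)
(h(4)*(-19/(-36)))*(-13) = (0*(-19/(-36)))*(-13) = (0*(-19*(-1/36)))*(-13) = (0*(19/36))*(-13) = 0*(-13) = 0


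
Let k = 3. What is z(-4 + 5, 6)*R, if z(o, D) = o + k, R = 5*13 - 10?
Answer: 220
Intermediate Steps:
R = 55 (R = 65 - 10 = 55)
z(o, D) = 3 + o (z(o, D) = o + 3 = 3 + o)
z(-4 + 5, 6)*R = (3 + (-4 + 5))*55 = (3 + 1)*55 = 4*55 = 220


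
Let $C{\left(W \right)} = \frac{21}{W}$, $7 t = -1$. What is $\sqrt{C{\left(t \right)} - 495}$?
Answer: $i \sqrt{642} \approx 25.338 i$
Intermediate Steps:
$t = - \frac{1}{7}$ ($t = \frac{1}{7} \left(-1\right) = - \frac{1}{7} \approx -0.14286$)
$\sqrt{C{\left(t \right)} - 495} = \sqrt{\frac{21}{- \frac{1}{7}} - 495} = \sqrt{21 \left(-7\right) - 495} = \sqrt{-147 - 495} = \sqrt{-642} = i \sqrt{642}$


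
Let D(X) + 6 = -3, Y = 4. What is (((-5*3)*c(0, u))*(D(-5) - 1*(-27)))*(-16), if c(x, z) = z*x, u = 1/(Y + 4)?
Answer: 0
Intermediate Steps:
u = ⅛ (u = 1/(4 + 4) = 1/8 = ⅛ ≈ 0.12500)
D(X) = -9 (D(X) = -6 - 3 = -9)
c(x, z) = x*z
(((-5*3)*c(0, u))*(D(-5) - 1*(-27)))*(-16) = (((-5*3)*(0*(⅛)))*(-9 - 1*(-27)))*(-16) = ((-15*0)*(-9 + 27))*(-16) = (0*18)*(-16) = 0*(-16) = 0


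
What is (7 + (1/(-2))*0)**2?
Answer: 49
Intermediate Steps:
(7 + (1/(-2))*0)**2 = (7 + (1*(-1/2))*0)**2 = (7 - 1/2*0)**2 = (7 + 0)**2 = 7**2 = 49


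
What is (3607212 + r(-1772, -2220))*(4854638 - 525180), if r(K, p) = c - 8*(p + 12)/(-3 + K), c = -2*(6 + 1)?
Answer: 27720475248117988/1775 ≈ 1.5617e+13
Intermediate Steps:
c = -14 (c = -2*7 = -14)
r(K, p) = -14 - 8*(12 + p)/(-3 + K) (r(K, p) = -14 - 8*(p + 12)/(-3 + K) = -14 - 8*(12 + p)/(-3 + K))
(3607212 + r(-1772, -2220))*(4854638 - 525180) = (3607212 + 2*(-27 - 7*(-1772) - 4*(-2220))/(-3 - 1772))*(4854638 - 525180) = (3607212 + 2*(-27 + 12404 + 8880)/(-1775))*4329458 = (3607212 + 2*(-1/1775)*21257)*4329458 = (3607212 - 42514/1775)*4329458 = (6402758786/1775)*4329458 = 27720475248117988/1775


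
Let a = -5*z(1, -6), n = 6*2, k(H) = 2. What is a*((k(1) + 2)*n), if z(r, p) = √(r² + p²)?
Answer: -240*√37 ≈ -1459.9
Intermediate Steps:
z(r, p) = √(p² + r²)
n = 12
a = -5*√37 (a = -5*√((-6)² + 1²) = -5*√(36 + 1) = -5*√37 ≈ -30.414)
a*((k(1) + 2)*n) = (-5*√37)*((2 + 2)*12) = (-5*√37)*(4*12) = -5*√37*48 = -240*√37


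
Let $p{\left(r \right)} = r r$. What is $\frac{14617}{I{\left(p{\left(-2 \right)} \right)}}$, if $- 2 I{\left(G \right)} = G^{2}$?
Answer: $- \frac{14617}{8} \approx -1827.1$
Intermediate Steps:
$p{\left(r \right)} = r^{2}$
$I{\left(G \right)} = - \frac{G^{2}}{2}$
$\frac{14617}{I{\left(p{\left(-2 \right)} \right)}} = \frac{14617}{\left(- \frac{1}{2}\right) \left(\left(-2\right)^{2}\right)^{2}} = \frac{14617}{\left(- \frac{1}{2}\right) 4^{2}} = \frac{14617}{\left(- \frac{1}{2}\right) 16} = \frac{14617}{-8} = 14617 \left(- \frac{1}{8}\right) = - \frac{14617}{8}$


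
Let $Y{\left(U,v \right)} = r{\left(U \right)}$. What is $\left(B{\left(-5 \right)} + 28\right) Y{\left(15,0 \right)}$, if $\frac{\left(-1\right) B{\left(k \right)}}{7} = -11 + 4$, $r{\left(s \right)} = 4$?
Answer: $308$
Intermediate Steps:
$Y{\left(U,v \right)} = 4$
$B{\left(k \right)} = 49$ ($B{\left(k \right)} = - 7 \left(-11 + 4\right) = \left(-7\right) \left(-7\right) = 49$)
$\left(B{\left(-5 \right)} + 28\right) Y{\left(15,0 \right)} = \left(49 + 28\right) 4 = 77 \cdot 4 = 308$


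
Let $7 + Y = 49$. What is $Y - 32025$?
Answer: $-31983$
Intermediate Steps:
$Y = 42$ ($Y = -7 + 49 = 42$)
$Y - 32025 = 42 - 32025 = -31983$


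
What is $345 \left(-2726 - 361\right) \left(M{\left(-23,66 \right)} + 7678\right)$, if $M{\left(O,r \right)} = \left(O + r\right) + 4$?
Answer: $-8227240875$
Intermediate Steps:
$M{\left(O,r \right)} = 4 + O + r$
$345 \left(-2726 - 361\right) \left(M{\left(-23,66 \right)} + 7678\right) = 345 \left(-2726 - 361\right) \left(\left(4 - 23 + 66\right) + 7678\right) = 345 \left(- 3087 \left(47 + 7678\right)\right) = 345 \left(\left(-3087\right) 7725\right) = 345 \left(-23847075\right) = -8227240875$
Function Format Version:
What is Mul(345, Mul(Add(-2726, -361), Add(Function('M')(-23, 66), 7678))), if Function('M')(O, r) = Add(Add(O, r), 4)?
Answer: -8227240875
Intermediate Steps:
Function('M')(O, r) = Add(4, O, r)
Mul(345, Mul(Add(-2726, -361), Add(Function('M')(-23, 66), 7678))) = Mul(345, Mul(Add(-2726, -361), Add(Add(4, -23, 66), 7678))) = Mul(345, Mul(-3087, Add(47, 7678))) = Mul(345, Mul(-3087, 7725)) = Mul(345, -23847075) = -8227240875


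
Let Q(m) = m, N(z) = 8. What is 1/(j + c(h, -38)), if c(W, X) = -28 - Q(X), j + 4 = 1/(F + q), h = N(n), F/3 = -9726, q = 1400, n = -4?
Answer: 27778/166667 ≈ 0.16667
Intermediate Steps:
F = -29178 (F = 3*(-9726) = -29178)
h = 8
j = -111113/27778 (j = -4 + 1/(-29178 + 1400) = -4 + 1/(-27778) = -4 - 1/27778 = -111113/27778 ≈ -4.0000)
c(W, X) = -28 - X
1/(j + c(h, -38)) = 1/(-111113/27778 + (-28 - 1*(-38))) = 1/(-111113/27778 + (-28 + 38)) = 1/(-111113/27778 + 10) = 1/(166667/27778) = 27778/166667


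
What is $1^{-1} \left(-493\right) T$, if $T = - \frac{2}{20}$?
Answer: $\frac{493}{10} \approx 49.3$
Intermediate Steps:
$T = - \frac{1}{10}$ ($T = \left(-2\right) \frac{1}{20} = - \frac{1}{10} \approx -0.1$)
$1^{-1} \left(-493\right) T = 1^{-1} \left(-493\right) \left(- \frac{1}{10}\right) = 1 \left(-493\right) \left(- \frac{1}{10}\right) = \left(-493\right) \left(- \frac{1}{10}\right) = \frac{493}{10}$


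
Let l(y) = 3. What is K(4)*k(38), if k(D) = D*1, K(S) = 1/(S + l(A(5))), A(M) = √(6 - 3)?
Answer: 38/7 ≈ 5.4286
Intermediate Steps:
A(M) = √3
K(S) = 1/(3 + S) (K(S) = 1/(S + 3) = 1/(3 + S))
k(D) = D
K(4)*k(38) = 38/(3 + 4) = 38/7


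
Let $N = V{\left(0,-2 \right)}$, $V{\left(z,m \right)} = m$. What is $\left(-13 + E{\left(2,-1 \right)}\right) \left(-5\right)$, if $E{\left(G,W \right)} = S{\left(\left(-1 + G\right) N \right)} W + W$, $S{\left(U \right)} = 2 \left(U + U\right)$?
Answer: $30$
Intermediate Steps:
$N = -2$
$S{\left(U \right)} = 4 U$ ($S{\left(U \right)} = 2 \cdot 2 U = 4 U$)
$E{\left(G,W \right)} = W + W \left(8 - 8 G\right)$ ($E{\left(G,W \right)} = 4 \left(-1 + G\right) \left(-2\right) W + W = 4 \left(2 - 2 G\right) W + W = \left(8 - 8 G\right) W + W = W \left(8 - 8 G\right) + W = W + W \left(8 - 8 G\right)$)
$\left(-13 + E{\left(2,-1 \right)}\right) \left(-5\right) = \left(-13 - \left(9 - 16\right)\right) \left(-5\right) = \left(-13 - -7\right) \left(-5\right) = \left(-13 + 7\right) \left(-5\right) = \left(-6\right) \left(-5\right) = 30$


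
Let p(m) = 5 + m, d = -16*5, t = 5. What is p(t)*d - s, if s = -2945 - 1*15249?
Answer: 17394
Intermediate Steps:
s = -18194 (s = -2945 - 15249 = -18194)
d = -80
p(t)*d - s = (5 + 5)*(-80) - 1*(-18194) = 10*(-80) + 18194 = -800 + 18194 = 17394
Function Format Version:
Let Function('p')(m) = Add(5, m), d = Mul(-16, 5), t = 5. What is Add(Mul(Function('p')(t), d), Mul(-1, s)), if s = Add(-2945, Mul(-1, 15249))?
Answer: 17394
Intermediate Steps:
s = -18194 (s = Add(-2945, -15249) = -18194)
d = -80
Add(Mul(Function('p')(t), d), Mul(-1, s)) = Add(Mul(Add(5, 5), -80), Mul(-1, -18194)) = Add(Mul(10, -80), 18194) = Add(-800, 18194) = 17394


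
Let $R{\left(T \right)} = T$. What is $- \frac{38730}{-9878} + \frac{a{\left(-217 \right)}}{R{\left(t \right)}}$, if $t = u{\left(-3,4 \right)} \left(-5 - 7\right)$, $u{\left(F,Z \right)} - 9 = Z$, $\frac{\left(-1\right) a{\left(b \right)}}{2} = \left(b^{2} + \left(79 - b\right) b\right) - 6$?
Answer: $- \frac{83188441}{385242} \approx -215.94$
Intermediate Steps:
$a{\left(b \right)} = 12 - 2 b^{2} - 2 b \left(79 - b\right)$ ($a{\left(b \right)} = - 2 \left(\left(b^{2} + \left(79 - b\right) b\right) - 6\right) = - 2 \left(\left(b^{2} + b \left(79 - b\right)\right) - 6\right) = - 2 \left(-6 + b^{2} + b \left(79 - b\right)\right) = 12 - 2 b^{2} - 2 b \left(79 - b\right)$)
$u{\left(F,Z \right)} = 9 + Z$
$t = -156$ ($t = \left(9 + 4\right) \left(-5 - 7\right) = 13 \left(-12\right) = -156$)
$- \frac{38730}{-9878} + \frac{a{\left(-217 \right)}}{R{\left(t \right)}} = - \frac{38730}{-9878} + \frac{12 - -34286}{-156} = \left(-38730\right) \left(- \frac{1}{9878}\right) + \left(12 + 34286\right) \left(- \frac{1}{156}\right) = \frac{19365}{4939} + 34298 \left(- \frac{1}{156}\right) = \frac{19365}{4939} - \frac{17149}{78} = - \frac{83188441}{385242}$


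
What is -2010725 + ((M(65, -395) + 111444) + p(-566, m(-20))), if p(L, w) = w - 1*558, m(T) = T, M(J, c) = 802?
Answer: -1899057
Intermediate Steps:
p(L, w) = -558 + w (p(L, w) = w - 558 = -558 + w)
-2010725 + ((M(65, -395) + 111444) + p(-566, m(-20))) = -2010725 + ((802 + 111444) + (-558 - 20)) = -2010725 + (112246 - 578) = -2010725 + 111668 = -1899057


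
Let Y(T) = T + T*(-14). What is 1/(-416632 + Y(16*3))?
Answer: -1/417256 ≈ -2.3966e-6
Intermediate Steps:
Y(T) = -13*T (Y(T) = T - 14*T = -13*T)
1/(-416632 + Y(16*3)) = 1/(-416632 - 208*3) = 1/(-416632 - 13*48) = 1/(-416632 - 624) = 1/(-417256) = -1/417256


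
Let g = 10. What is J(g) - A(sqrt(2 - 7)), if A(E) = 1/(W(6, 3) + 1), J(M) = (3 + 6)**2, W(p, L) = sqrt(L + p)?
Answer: 323/4 ≈ 80.750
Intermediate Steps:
J(M) = 81 (J(M) = 9**2 = 81)
A(E) = 1/4 (A(E) = 1/(sqrt(3 + 6) + 1) = 1/(sqrt(9) + 1) = 1/(3 + 1) = 1/4)
J(g) - A(sqrt(2 - 7)) = 81 - 1*1/4 = 81 - 1/4 = 323/4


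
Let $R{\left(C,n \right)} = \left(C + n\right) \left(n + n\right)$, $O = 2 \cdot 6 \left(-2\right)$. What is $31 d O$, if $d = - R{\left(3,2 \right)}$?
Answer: $14880$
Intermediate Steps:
$O = -24$ ($O = 12 \left(-2\right) = -24$)
$R{\left(C,n \right)} = 2 n \left(C + n\right)$ ($R{\left(C,n \right)} = \left(C + n\right) 2 n = 2 n \left(C + n\right)$)
$d = -20$ ($d = - 2 \cdot 2 \left(3 + 2\right) = - 2 \cdot 2 \cdot 5 = \left(-1\right) 20 = -20$)
$31 d O = 31 \left(-20\right) \left(-24\right) = \left(-620\right) \left(-24\right) = 14880$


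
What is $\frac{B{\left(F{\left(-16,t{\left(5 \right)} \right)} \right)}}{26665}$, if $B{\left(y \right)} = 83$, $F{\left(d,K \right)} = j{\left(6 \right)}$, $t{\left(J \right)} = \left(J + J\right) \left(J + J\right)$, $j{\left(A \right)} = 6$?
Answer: $\frac{83}{26665} \approx 0.0031127$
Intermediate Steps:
$t{\left(J \right)} = 4 J^{2}$ ($t{\left(J \right)} = 2 J 2 J = 4 J^{2}$)
$F{\left(d,K \right)} = 6$
$\frac{B{\left(F{\left(-16,t{\left(5 \right)} \right)} \right)}}{26665} = \frac{83}{26665}$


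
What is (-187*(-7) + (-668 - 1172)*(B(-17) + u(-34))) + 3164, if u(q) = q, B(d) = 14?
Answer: 41273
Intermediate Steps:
(-187*(-7) + (-668 - 1172)*(B(-17) + u(-34))) + 3164 = (-187*(-7) + (-668 - 1172)*(14 - 34)) + 3164 = (1309 - 1840*(-20)) + 3164 = (1309 + 36800) + 3164 = 38109 + 3164 = 41273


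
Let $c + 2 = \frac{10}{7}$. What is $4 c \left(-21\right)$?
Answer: $48$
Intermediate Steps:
$c = - \frac{4}{7}$ ($c = -2 + \frac{10}{7} = - \frac{4}{7} \approx -0.57143$)
$4 c \left(-21\right) = 4 \left(- \frac{4}{7}\right) \left(-21\right) = \left(- \frac{16}{7}\right) \left(-21\right) = 48$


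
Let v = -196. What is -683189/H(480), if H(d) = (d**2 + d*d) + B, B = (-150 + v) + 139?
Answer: -683189/460593 ≈ -1.4833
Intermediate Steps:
B = -207 (B = (-150 - 196) + 139 = -346 + 139 = -207)
H(d) = -207 + 2*d**2 (H(d) = (d**2 + d*d) - 207 = (d**2 + d**2) - 207 = 2*d**2 - 207 = -207 + 2*d**2)
-683189/H(480) = -683189/(-207 + 2*480**2) = -683189/(-207 + 2*230400) = -683189/(-207 + 460800) = -683189/460593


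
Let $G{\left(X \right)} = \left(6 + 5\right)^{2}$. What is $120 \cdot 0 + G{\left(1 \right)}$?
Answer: $121$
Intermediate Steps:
$G{\left(X \right)} = 121$ ($G{\left(X \right)} = 11^{2} = 121$)
$120 \cdot 0 + G{\left(1 \right)} = 120 \cdot 0 + 121 = 0 + 121 = 121$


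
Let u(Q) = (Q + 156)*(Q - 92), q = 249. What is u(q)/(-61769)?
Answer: -63585/61769 ≈ -1.0294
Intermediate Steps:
u(Q) = (-92 + Q)*(156 + Q) (u(Q) = (156 + Q)*(-92 + Q) = (-92 + Q)*(156 + Q))
u(q)/(-61769) = (-14352 + 249² + 64*249)/(-61769) = (-14352 + 62001 + 15936)*(-1/61769) = 63585*(-1/61769) = -63585/61769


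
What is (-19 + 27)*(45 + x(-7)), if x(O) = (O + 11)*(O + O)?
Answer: -88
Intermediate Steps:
x(O) = 2*O*(11 + O) (x(O) = (11 + O)*(2*O) = 2*O*(11 + O))
(-19 + 27)*(45 + x(-7)) = (-19 + 27)*(45 + 2*(-7)*(11 - 7)) = 8*(45 + 2*(-7)*4) = 8*(45 - 56) = 8*(-11) = -88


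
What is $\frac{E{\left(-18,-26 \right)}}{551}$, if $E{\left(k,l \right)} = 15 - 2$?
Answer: $\frac{13}{551} \approx 0.023593$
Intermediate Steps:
$E{\left(k,l \right)} = 13$
$\frac{E{\left(-18,-26 \right)}}{551} = \frac{13}{551}$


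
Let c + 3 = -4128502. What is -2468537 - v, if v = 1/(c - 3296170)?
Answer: -18328084950474/7424675 ≈ -2.4685e+6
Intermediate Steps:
c = -4128505 (c = -3 - 4128502 = -4128505)
v = -1/7424675 (v = 1/(-4128505 - 3296170) = 1/(-7424675) = -1/7424675 ≈ -1.3469e-7)
-2468537 - v = -2468537 - 1*(-1/7424675) = -2468537 + 1/7424675 = -18328084950474/7424675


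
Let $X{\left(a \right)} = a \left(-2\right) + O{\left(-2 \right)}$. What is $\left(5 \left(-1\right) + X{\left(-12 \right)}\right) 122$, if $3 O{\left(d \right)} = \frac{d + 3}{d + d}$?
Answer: $\frac{13847}{6} \approx 2307.8$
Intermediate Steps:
$O{\left(d \right)} = \frac{3 + d}{6 d}$ ($O{\left(d \right)} = \frac{\left(d + 3\right) \frac{1}{d + d}}{3} = \frac{\left(3 + d\right) \frac{1}{2 d}}{3} = \frac{\frac{1}{2} \frac{1}{d} \left(3 + d\right)}{3} = \frac{3 + d}{6 d}$)
$X{\left(a \right)} = - \frac{1}{12} - 2 a$ ($X{\left(a \right)} = a \left(-2\right) + \frac{3 - 2}{6 \left(-2\right)} = - 2 a + \frac{1}{6} \left(- \frac{1}{2}\right) 1 = - 2 a - \frac{1}{12} = - \frac{1}{12} - 2 a$)
$\left(5 \left(-1\right) + X{\left(-12 \right)}\right) 122 = \left(5 \left(-1\right) - - \frac{287}{12}\right) 122 = \left(-5 + \left(- \frac{1}{12} + 24\right)\right) 122 = \left(-5 + \frac{287}{12}\right) 122 = \frac{227}{12} \cdot 122 = \frac{13847}{6}$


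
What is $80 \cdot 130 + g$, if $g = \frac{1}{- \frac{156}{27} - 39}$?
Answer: $\frac{4191191}{403} \approx 10400.0$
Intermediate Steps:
$g = - \frac{9}{403}$ ($g = \frac{1}{\left(-156\right) \frac{1}{27} - 39} = \frac{1}{- \frac{52}{9} - 39} = \frac{1}{- \frac{403}{9}} = - \frac{9}{403} \approx -0.022332$)
$80 \cdot 130 + g = 80 \cdot 130 - \frac{9}{403} = 10400 - \frac{9}{403} = \frac{4191191}{403}$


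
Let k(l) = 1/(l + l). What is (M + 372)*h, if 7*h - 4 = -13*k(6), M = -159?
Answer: 355/4 ≈ 88.750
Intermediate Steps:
k(l) = 1/(2*l)
h = 5/12 (h = 4/7 + (-13/(2*6))/7 = 4/7 + (-13*1/12)/7 = 4/7 + (⅐)*(-13/12) = 4/7 - 13/84 = 5/12 ≈ 0.41667)
(M + 372)*h = (-159 + 372)*(5/12) = 213*(5/12) = 355/4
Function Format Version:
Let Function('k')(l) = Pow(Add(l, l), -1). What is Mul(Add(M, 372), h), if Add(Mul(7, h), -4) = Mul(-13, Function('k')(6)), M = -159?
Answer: Rational(355, 4) ≈ 88.750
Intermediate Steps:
Function('k')(l) = Mul(Rational(1, 2), Pow(l, -1)) (Function('k')(l) = Pow(Mul(2, l), -1) = Mul(Rational(1, 2), Pow(l, -1)))
h = Rational(5, 12) (h = Add(Rational(4, 7), Mul(Rational(1, 7), Mul(-13, Mul(Rational(1, 2), Pow(6, -1))))) = Add(Rational(4, 7), Mul(Rational(1, 7), Mul(-13, Mul(Rational(1, 2), Rational(1, 6))))) = Add(Rational(4, 7), Mul(Rational(1, 7), Mul(-13, Rational(1, 12)))) = Add(Rational(4, 7), Mul(Rational(1, 7), Rational(-13, 12))) = Add(Rational(4, 7), Rational(-13, 84)) = Rational(5, 12) ≈ 0.41667)
Mul(Add(M, 372), h) = Mul(Add(-159, 372), Rational(5, 12)) = Mul(213, Rational(5, 12)) = Rational(355, 4)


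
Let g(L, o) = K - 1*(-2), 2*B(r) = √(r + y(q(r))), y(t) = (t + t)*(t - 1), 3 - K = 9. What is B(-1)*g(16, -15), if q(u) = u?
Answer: -2*√3 ≈ -3.4641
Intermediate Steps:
K = -6 (K = 3 - 1*9 = 3 - 9 = -6)
y(t) = 2*t*(-1 + t) (y(t) = (2*t)*(-1 + t) = 2*t*(-1 + t))
B(r) = √(r + 2*r*(-1 + r))/2
g(L, o) = -4 (g(L, o) = -6 - 1*(-2) = -6 + 2 = -4)
B(-1)*g(16, -15) = (√(-(-1 + 2*(-1)))/2)*(-4) = (√(-(-1 - 2))/2)*(-4) = (√(-1*(-3))/2)*(-4) = (√3/2)*(-4) = -2*√3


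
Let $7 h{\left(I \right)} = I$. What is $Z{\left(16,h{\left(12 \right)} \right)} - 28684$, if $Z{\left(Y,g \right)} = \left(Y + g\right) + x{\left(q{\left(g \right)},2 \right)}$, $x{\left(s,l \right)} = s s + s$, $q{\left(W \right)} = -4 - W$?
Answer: $- \frac{1403328}{49} \approx -28639.0$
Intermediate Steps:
$h{\left(I \right)} = \frac{I}{7}$
$x{\left(s,l \right)} = s + s^{2}$ ($x{\left(s,l \right)} = s^{2} + s = s + s^{2}$)
$Z{\left(Y,g \right)} = Y + g + \left(-4 - g\right) \left(-3 - g\right)$ ($Z{\left(Y,g \right)} = \left(Y + g\right) + \left(-4 - g\right) \left(1 - \left(4 + g\right)\right) = \left(Y + g\right) + \left(-4 - g\right) \left(-3 - g\right) = Y + g + \left(-4 - g\right) \left(-3 - g\right)$)
$Z{\left(16,h{\left(12 \right)} \right)} - 28684 = \left(16 + \frac{1}{7} \cdot 12 + \left(3 + \frac{1}{7} \cdot 12\right) \left(4 + \frac{1}{7} \cdot 12\right)\right) - 28684 = \left(16 + \frac{12}{7} + \left(3 + \frac{12}{7}\right) \left(4 + \frac{12}{7}\right)\right) - 28684 = \left(16 + \frac{12}{7} + \frac{33}{7} \cdot \frac{40}{7}\right) - 28684 = \left(16 + \frac{12}{7} + \frac{1320}{49}\right) - 28684 = \frac{2188}{49} - 28684 = - \frac{1403328}{49}$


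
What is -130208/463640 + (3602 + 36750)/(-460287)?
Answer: -9830231372/26675933085 ≈ -0.36851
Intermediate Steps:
-130208/463640 + (3602 + 36750)/(-460287) = -130208*1/463640 + 40352*(-1/460287) = -16276/57955 - 40352/460287 = -9830231372/26675933085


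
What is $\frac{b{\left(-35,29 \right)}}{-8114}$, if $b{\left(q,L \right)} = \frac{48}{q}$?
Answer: $\frac{24}{141995} \approx 0.00016902$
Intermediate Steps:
$\frac{b{\left(-35,29 \right)}}{-8114} = \frac{48 \frac{1}{-35}}{-8114} = 48 \left(- \frac{1}{35}\right) \left(- \frac{1}{8114}\right) = \left(- \frac{48}{35}\right) \left(- \frac{1}{8114}\right) = \frac{24}{141995}$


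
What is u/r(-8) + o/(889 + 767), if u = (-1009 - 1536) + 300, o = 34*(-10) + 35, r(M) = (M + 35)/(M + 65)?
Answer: -2616275/552 ≈ -4739.6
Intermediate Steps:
r(M) = (35 + M)/(65 + M)
o = -305 (o = -340 + 35 = -305)
u = -2245 (u = -2545 + 300 = -2245)
u/r(-8) + o/(889 + 767) = -2245*(65 - 8)/(35 - 8) - 305/(889 + 767) = -2245/(27/57) - 305/1656 = -2245/((1/57)*27) - 305*1/1656 = -2245/9/19 - 305/1656 = -2245*19/9 - 305/1656 = -42655/9 - 305/1656 = -2616275/552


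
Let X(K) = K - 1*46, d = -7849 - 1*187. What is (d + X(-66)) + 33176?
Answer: 25028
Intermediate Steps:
d = -8036 (d = -7849 - 187 = -8036)
X(K) = -46 + K (X(K) = K - 46 = -46 + K)
(d + X(-66)) + 33176 = (-8036 + (-46 - 66)) + 33176 = (-8036 - 112) + 33176 = -8148 + 33176 = 25028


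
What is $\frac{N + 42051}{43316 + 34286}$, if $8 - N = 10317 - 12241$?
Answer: $\frac{43983}{77602} \approx 0.56678$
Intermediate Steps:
$N = 1932$ ($N = 8 - \left(10317 - 12241\right) = 8 - -1924 = 8 + 1924 = 1932$)
$\frac{N + 42051}{43316 + 34286} = \frac{1932 + 42051}{43316 + 34286} = \frac{43983}{77602}$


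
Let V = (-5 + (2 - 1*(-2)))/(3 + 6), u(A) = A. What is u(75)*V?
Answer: -25/3 ≈ -8.3333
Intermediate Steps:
V = -⅑ (V = (-5 + (2 + 2))/9 = (-5 + 4)*(⅑) = -1*⅑ = -⅑ ≈ -0.11111)
u(75)*V = 75*(-⅑) = -25/3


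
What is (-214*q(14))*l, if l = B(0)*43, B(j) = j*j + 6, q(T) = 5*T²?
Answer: -54107760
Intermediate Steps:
B(j) = 6 + j² (B(j) = j² + 6 = 6 + j²)
l = 258 (l = (6 + 0²)*43 = (6 + 0)*43 = 6*43 = 258)
(-214*q(14))*l = -1070*14²*258 = -1070*196*258 = -214*980*258 = -209720*258 = -54107760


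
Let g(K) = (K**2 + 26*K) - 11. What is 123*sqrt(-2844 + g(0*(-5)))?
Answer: 123*I*sqrt(2855) ≈ 6572.2*I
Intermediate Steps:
g(K) = -11 + K**2 + 26*K
123*sqrt(-2844 + g(0*(-5))) = 123*sqrt(-2844 + (-11 + (0*(-5))**2 + 26*(0*(-5)))) = 123*sqrt(-2844 + (-11 + 0**2 + 26*0)) = 123*sqrt(-2844 + (-11 + 0 + 0)) = 123*sqrt(-2844 - 11) = 123*sqrt(-2855) = 123*(I*sqrt(2855)) = 123*I*sqrt(2855)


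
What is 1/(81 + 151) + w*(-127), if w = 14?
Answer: -412495/232 ≈ -1778.0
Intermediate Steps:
1/(81 + 151) + w*(-127) = 1/(81 + 151) + 14*(-127) = 1/232 - 1778 = -412495/232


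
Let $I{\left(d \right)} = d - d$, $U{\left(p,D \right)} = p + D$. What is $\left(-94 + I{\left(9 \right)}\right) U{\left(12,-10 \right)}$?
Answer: $-188$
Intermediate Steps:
$U{\left(p,D \right)} = D + p$
$I{\left(d \right)} = 0$
$\left(-94 + I{\left(9 \right)}\right) U{\left(12,-10 \right)} = \left(-94 + 0\right) \left(-10 + 12\right) = \left(-94\right) 2 = -188$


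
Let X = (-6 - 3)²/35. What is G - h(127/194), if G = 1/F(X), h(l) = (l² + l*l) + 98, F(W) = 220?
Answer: -204622821/2069980 ≈ -98.853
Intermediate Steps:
X = 81/35 (X = (-9)²*(1/35) = 81*(1/35) = 81/35 ≈ 2.3143)
h(l) = 98 + 2*l² (h(l) = (l² + l²) + 98 = 2*l² + 98 = 98 + 2*l²)
G = 1/220 ≈ 0.0045455
G - h(127/194) = 1/220 - (98 + 2*(127/194)²) = 1/220 - (98 + 2*(16129/37636)) = 1/220 - (98 + 16129/18818) = 1/220 - 1*1860293/18818 = 1/220 - 1860293/18818 = -204622821/2069980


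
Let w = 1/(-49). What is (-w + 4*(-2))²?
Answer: 152881/2401 ≈ 63.674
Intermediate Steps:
w = -1/49 ≈ -0.020408
(-w + 4*(-2))² = (-1*(-1/49) + 4*(-2))² = (1/49 - 8)² = (-391/49)² = 152881/2401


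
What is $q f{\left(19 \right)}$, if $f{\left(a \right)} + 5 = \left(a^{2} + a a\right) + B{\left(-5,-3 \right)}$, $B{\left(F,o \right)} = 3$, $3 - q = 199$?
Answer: $-141120$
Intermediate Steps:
$q = -196$ ($q = 3 - 199 = -196$)
$f{\left(a \right)} = -2 + 2 a^{2}$ ($f{\left(a \right)} = -5 + \left(\left(a^{2} + a a\right) + 3\right) = -5 + \left(\left(a^{2} + a^{2}\right) + 3\right) = -5 + \left(2 a^{2} + 3\right) = -5 + \left(3 + 2 a^{2}\right) = -2 + 2 a^{2}$)
$q f{\left(19 \right)} = - 196 \left(-2 + 2 \cdot 19^{2}\right) = - 196 \left(-2 + 2 \cdot 361\right) = - 196 \left(-2 + 722\right) = \left(-196\right) 720 = -141120$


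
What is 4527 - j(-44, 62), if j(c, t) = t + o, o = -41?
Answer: 4506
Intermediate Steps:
j(c, t) = -41 + t (j(c, t) = t - 41 = -41 + t)
4527 - j(-44, 62) = 4527 - (-41 + 62) = 4527 - 1*21 = 4527 - 21 = 4506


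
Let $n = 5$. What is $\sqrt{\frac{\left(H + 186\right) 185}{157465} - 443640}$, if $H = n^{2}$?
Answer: $\frac{i \sqrt{440005920632509}}{31493} \approx 666.06 i$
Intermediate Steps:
$H = 25$ ($H = 5^{2} = 25$)
$\sqrt{\frac{\left(H + 186\right) 185}{157465} - 443640} = \sqrt{\frac{\left(25 + 186\right) 185}{157465} - 443640} = \sqrt{211 \cdot 185 \cdot \frac{1}{157465} - 443640} = \sqrt{39035 \cdot \frac{1}{157465} - 443640} = \sqrt{\frac{7807}{31493} - 443640} = \sqrt{- \frac{13971546713}{31493}} = \frac{i \sqrt{440005920632509}}{31493}$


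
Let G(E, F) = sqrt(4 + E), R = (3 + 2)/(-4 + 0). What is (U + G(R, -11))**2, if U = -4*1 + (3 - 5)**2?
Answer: 11/4 ≈ 2.7500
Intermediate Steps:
R = -5/4 (R = 5/(-4) = 5*(-1/4) = -5/4 ≈ -1.2500)
U = 0 (U = -4 + (-2)**2 = -4 + 4 = 0)
(U + G(R, -11))**2 = (0 + sqrt(4 - 5/4))**2 = (0 + sqrt(11/4))**2 = (0 + sqrt(11)/2)**2 = (sqrt(11)/2)**2 = 11/4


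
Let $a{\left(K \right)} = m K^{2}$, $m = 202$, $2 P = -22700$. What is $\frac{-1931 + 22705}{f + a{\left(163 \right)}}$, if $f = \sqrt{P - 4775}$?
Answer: $\frac{111492770012}{28804023511969} - \frac{103870 i \sqrt{645}}{28804023511969} \approx 0.0038707 - 9.1583 \cdot 10^{-8} i$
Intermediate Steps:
$P = -11350$ ($P = \frac{1}{2} \left(-22700\right) = -11350$)
$f = 5 i \sqrt{645}$ ($f = \sqrt{-11350 - 4775} = \sqrt{-16125} = 5 i \sqrt{645} \approx 126.98 i$)
$a{\left(K \right)} = 202 K^{2}$
$\frac{-1931 + 22705}{f + a{\left(163 \right)}} = \frac{-1931 + 22705}{5 i \sqrt{645} + 202 \cdot 163^{2}} = \frac{20774}{5 i \sqrt{645} + 202 \cdot 26569} = \frac{20774}{5 i \sqrt{645} + 5366938} = \frac{20774}{5366938 + 5 i \sqrt{645}}$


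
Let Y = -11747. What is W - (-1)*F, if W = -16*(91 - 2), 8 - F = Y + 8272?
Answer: 2059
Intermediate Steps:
F = 3483 (F = 8 - (-11747 + 8272) = 8 - 1*(-3475) = 8 + 3475 = 3483)
W = -1424 (W = -16*89 = -1424)
W - (-1)*F = -1424 - (-1)*3483 = -1424 - 1*(-3483) = -1424 + 3483 = 2059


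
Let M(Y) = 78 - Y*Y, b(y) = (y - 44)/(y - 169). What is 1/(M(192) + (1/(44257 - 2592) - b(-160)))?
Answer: -13707785/504263078341 ≈ -2.7184e-5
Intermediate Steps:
b(y) = (-44 + y)/(-169 + y)
M(Y) = 78 - Y²
1/(M(192) + (1/(44257 - 2592) - b(-160))) = 1/((78 - 1*192²) + (1/(44257 - 2592) - (-44 - 160)/(-169 - 160))) = 1/((78 - 1*36864) + (1/41665 - (-204)/(-329))) = 1/((78 - 36864) + (1/41665 - (-1)*(-204)/329)) = 1/(-36786 + (1/41665 - 1*204/329)) = 1/(-36786 + (1/41665 - 204/329)) = 1/(-36786 - 8499331/13707785) = 1/(-504263078341/13707785) = -13707785/504263078341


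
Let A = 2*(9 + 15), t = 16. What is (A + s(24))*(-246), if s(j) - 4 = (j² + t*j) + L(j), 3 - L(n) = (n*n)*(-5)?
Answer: -958170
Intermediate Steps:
L(n) = 3 + 5*n² (L(n) = 3 - n*n*(-5) = 3 - n²*(-5) = 3 - (-5)*n² = 3 + 5*n²)
A = 48 (A = 2*24 = 48)
s(j) = 7 + 6*j² + 16*j (s(j) = 4 + ((j² + 16*j) + (3 + 5*j²)) = 4 + (3 + 6*j² + 16*j) = 7 + 6*j² + 16*j)
(A + s(24))*(-246) = (48 + (7 + 6*24² + 16*24))*(-246) = (48 + (7 + 6*576 + 384))*(-246) = (48 + (7 + 3456 + 384))*(-246) = (48 + 3847)*(-246) = 3895*(-246) = -958170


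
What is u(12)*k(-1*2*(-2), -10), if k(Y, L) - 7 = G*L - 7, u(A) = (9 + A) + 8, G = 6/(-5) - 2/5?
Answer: 464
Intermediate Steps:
G = -8/5 (G = 6*(-⅕) - 2*⅕ = -6/5 - ⅖ = -8/5 ≈ -1.6000)
u(A) = 17 + A
k(Y, L) = -8*L/5 (k(Y, L) = 7 + (-8*L/5 - 7) = 7 + (-7 - 8*L/5) = -8*L/5)
u(12)*k(-1*2*(-2), -10) = (17 + 12)*(-8/5*(-10)) = 29*16 = 464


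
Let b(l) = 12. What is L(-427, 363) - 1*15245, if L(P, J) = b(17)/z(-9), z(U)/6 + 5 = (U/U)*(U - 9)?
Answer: -350637/23 ≈ -15245.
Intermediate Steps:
z(U) = -84 + 6*U (z(U) = -30 + 6*((U/U)*(U - 9)) = -30 + 6*(1*(-9 + U)) = -30 + 6*(-9 + U) = -30 + (-54 + 6*U) = -84 + 6*U)
L(P, J) = -2/23 (L(P, J) = 12/(-84 + 6*(-9)) = 12/(-84 - 54) = 12/(-138) = 12*(-1/138) = -2/23)
L(-427, 363) - 1*15245 = -2/23 - 1*15245 = -2/23 - 15245 = -350637/23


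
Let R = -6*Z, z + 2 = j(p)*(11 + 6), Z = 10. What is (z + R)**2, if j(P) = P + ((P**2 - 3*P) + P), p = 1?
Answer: 3844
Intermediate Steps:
j(P) = P**2 - P (j(P) = P + (P**2 - 2*P) = P**2 - P)
z = -2 (z = -2 + (1*(-1 + 1))*(11 + 6) = -2 + (1*0)*17 = -2 + 0*17 = -2 + 0 = -2)
R = -60 (R = -6*10 = -60)
(z + R)**2 = (-2 - 60)**2 = (-62)**2 = 3844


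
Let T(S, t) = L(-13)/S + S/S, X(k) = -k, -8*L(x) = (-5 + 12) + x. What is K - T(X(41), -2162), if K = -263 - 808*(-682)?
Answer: 90329891/164 ≈ 5.5079e+5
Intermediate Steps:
L(x) = -7/8 - x/8 (L(x) = -((-5 + 12) + x)/8 = -(7 + x)/8 = -7/8 - x/8)
K = 550793 (K = -263 + 551056 = 550793)
T(S, t) = 1 + 3/(4*S) (T(S, t) = (-7/8 - ⅛*(-13))/S + S/S = (-7/8 + 13/8)/S + 1 = 3/(4*S) + 1 = 1 + 3/(4*S))
K - T(X(41), -2162) = 550793 - (¾ - 1*41)/((-1*41)) = 550793 - (¾ - 41)/(-41) = 550793 - (-1)*(-161)/(41*4) = 550793 - 1*161/164 = 550793 - 161/164 = 90329891/164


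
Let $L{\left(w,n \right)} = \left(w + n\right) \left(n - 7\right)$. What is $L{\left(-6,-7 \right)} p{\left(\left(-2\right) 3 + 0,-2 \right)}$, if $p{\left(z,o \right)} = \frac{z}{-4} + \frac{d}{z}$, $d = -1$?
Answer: $\frac{910}{3} \approx 303.33$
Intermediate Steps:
$L{\left(w,n \right)} = \left(-7 + n\right) \left(n + w\right)$ ($L{\left(w,n \right)} = \left(n + w\right) \left(-7 + n\right) = \left(-7 + n\right) \left(n + w\right)$)
$p{\left(z,o \right)} = - \frac{1}{z} - \frac{z}{4}$ ($p{\left(z,o \right)} = \frac{z}{-4} - \frac{1}{z} = z \left(- \frac{1}{4}\right) - \frac{1}{z} = - \frac{z}{4} - \frac{1}{z} = - \frac{1}{z} - \frac{z}{4}$)
$L{\left(-6,-7 \right)} p{\left(\left(-2\right) 3 + 0,-2 \right)} = \left(\left(-7\right)^{2} - -49 - -42 - -42\right) \left(- \frac{1}{\left(-2\right) 3 + 0} - \frac{\left(-2\right) 3 + 0}{4}\right) = \left(49 + 49 + 42 + 42\right) \left(- \frac{1}{-6 + 0} - \frac{-6 + 0}{4}\right) = 182 \left(- \frac{1}{-6} - - \frac{3}{2}\right) = 182 \left(\left(-1\right) \left(- \frac{1}{6}\right) + \frac{3}{2}\right) = 182 \left(\frac{1}{6} + \frac{3}{2}\right) = 182 \cdot \frac{5}{3} = \frac{910}{3}$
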